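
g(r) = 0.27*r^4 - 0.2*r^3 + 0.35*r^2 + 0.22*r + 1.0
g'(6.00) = 216.10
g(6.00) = 321.64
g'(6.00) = 216.10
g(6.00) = 321.64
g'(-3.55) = -58.14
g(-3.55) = 56.46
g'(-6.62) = -344.04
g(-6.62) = 591.46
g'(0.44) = 0.50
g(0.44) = 1.16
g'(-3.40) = -51.54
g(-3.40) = 48.24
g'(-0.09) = 0.15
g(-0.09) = 0.98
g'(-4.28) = -98.44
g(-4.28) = 112.75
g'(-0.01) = 0.21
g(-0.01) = 1.00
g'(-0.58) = -0.60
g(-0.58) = 1.06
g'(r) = 1.08*r^3 - 0.6*r^2 + 0.7*r + 0.22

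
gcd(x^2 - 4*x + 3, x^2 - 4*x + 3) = x^2 - 4*x + 3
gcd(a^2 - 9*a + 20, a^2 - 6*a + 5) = a - 5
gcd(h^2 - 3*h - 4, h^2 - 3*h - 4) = h^2 - 3*h - 4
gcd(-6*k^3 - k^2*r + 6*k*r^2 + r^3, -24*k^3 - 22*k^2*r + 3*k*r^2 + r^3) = 6*k^2 + 7*k*r + r^2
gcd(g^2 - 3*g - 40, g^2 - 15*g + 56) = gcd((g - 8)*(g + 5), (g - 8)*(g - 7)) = g - 8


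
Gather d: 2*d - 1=2*d - 1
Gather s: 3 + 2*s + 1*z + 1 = 2*s + z + 4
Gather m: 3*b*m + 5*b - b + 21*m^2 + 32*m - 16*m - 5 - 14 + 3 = 4*b + 21*m^2 + m*(3*b + 16) - 16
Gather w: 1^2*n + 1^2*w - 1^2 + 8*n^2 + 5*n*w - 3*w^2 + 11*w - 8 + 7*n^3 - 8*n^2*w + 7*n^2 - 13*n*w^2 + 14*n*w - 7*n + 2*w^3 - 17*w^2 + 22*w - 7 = 7*n^3 + 15*n^2 - 6*n + 2*w^3 + w^2*(-13*n - 20) + w*(-8*n^2 + 19*n + 34) - 16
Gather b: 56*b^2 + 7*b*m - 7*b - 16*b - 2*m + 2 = 56*b^2 + b*(7*m - 23) - 2*m + 2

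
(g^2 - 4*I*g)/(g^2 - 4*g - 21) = g*(-g + 4*I)/(-g^2 + 4*g + 21)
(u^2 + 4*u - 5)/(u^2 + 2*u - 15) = (u - 1)/(u - 3)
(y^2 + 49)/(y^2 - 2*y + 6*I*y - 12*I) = (y^2 + 49)/(y^2 + y*(-2 + 6*I) - 12*I)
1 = 1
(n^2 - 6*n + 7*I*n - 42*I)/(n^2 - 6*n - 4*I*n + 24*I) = (n + 7*I)/(n - 4*I)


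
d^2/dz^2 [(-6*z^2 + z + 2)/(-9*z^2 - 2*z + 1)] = 2*(-189*z^3 - 324*z^2 - 135*z - 22)/(729*z^6 + 486*z^5 - 135*z^4 - 100*z^3 + 15*z^2 + 6*z - 1)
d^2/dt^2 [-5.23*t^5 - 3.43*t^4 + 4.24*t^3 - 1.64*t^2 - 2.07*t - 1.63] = -104.6*t^3 - 41.16*t^2 + 25.44*t - 3.28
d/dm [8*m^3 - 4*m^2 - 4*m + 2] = 24*m^2 - 8*m - 4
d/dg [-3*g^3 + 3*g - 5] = 3 - 9*g^2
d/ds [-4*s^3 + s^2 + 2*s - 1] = -12*s^2 + 2*s + 2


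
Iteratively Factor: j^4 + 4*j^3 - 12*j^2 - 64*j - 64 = (j - 4)*(j^3 + 8*j^2 + 20*j + 16) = (j - 4)*(j + 4)*(j^2 + 4*j + 4) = (j - 4)*(j + 2)*(j + 4)*(j + 2)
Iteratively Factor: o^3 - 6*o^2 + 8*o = (o - 4)*(o^2 - 2*o) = o*(o - 4)*(o - 2)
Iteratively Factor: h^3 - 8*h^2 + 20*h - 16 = (h - 2)*(h^2 - 6*h + 8) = (h - 2)^2*(h - 4)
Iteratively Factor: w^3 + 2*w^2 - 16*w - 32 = (w + 2)*(w^2 - 16) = (w - 4)*(w + 2)*(w + 4)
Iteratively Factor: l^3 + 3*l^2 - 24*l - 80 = (l - 5)*(l^2 + 8*l + 16) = (l - 5)*(l + 4)*(l + 4)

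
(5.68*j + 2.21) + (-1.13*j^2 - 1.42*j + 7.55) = -1.13*j^2 + 4.26*j + 9.76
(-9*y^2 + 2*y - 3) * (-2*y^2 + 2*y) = 18*y^4 - 22*y^3 + 10*y^2 - 6*y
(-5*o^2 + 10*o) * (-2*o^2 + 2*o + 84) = 10*o^4 - 30*o^3 - 400*o^2 + 840*o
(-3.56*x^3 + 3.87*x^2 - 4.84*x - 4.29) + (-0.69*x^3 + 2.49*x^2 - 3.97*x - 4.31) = -4.25*x^3 + 6.36*x^2 - 8.81*x - 8.6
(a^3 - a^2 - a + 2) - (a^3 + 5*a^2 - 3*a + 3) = -6*a^2 + 2*a - 1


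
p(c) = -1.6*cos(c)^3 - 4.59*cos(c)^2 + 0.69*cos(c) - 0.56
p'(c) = 4.8*sin(c)*cos(c)^2 + 9.18*sin(c)*cos(c) - 0.69*sin(c)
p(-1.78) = -0.89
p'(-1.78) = 2.34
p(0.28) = -5.56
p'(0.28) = 3.47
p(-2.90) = -4.09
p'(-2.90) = 1.21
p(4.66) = -0.61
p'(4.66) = 1.16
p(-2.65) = -3.64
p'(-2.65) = 2.38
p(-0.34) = -5.33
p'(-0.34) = -4.08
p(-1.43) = -0.56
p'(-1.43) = -0.69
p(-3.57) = -3.78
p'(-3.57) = -2.11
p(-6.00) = -5.55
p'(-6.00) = 3.51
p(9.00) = -3.79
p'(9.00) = -2.09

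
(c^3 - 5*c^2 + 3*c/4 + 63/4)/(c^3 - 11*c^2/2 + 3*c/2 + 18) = (c - 7/2)/(c - 4)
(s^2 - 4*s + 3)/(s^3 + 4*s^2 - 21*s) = (s - 1)/(s*(s + 7))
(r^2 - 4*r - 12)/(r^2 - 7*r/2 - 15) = 2*(r + 2)/(2*r + 5)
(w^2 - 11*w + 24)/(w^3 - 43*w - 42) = (-w^2 + 11*w - 24)/(-w^3 + 43*w + 42)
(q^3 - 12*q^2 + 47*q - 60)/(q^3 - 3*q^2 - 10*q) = (q^2 - 7*q + 12)/(q*(q + 2))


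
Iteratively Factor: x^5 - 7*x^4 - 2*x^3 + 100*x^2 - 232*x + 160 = (x - 2)*(x^4 - 5*x^3 - 12*x^2 + 76*x - 80) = (x - 2)*(x + 4)*(x^3 - 9*x^2 + 24*x - 20) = (x - 2)^2*(x + 4)*(x^2 - 7*x + 10) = (x - 5)*(x - 2)^2*(x + 4)*(x - 2)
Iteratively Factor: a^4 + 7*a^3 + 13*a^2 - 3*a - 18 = (a + 3)*(a^3 + 4*a^2 + a - 6) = (a + 2)*(a + 3)*(a^2 + 2*a - 3) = (a + 2)*(a + 3)^2*(a - 1)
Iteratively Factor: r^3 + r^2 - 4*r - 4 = (r + 1)*(r^2 - 4) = (r + 1)*(r + 2)*(r - 2)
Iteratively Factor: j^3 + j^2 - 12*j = (j)*(j^2 + j - 12) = j*(j - 3)*(j + 4)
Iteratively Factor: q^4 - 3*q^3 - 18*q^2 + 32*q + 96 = (q - 4)*(q^3 + q^2 - 14*q - 24) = (q - 4)*(q + 3)*(q^2 - 2*q - 8) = (q - 4)*(q + 2)*(q + 3)*(q - 4)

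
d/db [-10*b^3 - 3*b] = -30*b^2 - 3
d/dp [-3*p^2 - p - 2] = -6*p - 1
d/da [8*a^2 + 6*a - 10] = 16*a + 6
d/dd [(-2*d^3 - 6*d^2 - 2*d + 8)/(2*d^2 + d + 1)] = 2*(-2*d^4 - 2*d^3 - 4*d^2 - 22*d - 5)/(4*d^4 + 4*d^3 + 5*d^2 + 2*d + 1)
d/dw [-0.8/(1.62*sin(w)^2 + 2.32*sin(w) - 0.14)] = (2.592*sin(w) + 1.856)*cos(w)/(1.62*sin(w)^2 + 2.32*sin(w) - 0.14)^2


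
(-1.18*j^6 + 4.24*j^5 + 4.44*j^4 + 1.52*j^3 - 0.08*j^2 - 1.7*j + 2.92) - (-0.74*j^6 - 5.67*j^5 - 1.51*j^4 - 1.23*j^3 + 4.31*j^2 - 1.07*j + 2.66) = -0.44*j^6 + 9.91*j^5 + 5.95*j^4 + 2.75*j^3 - 4.39*j^2 - 0.63*j + 0.26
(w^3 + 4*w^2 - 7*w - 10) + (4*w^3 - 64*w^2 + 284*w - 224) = 5*w^3 - 60*w^2 + 277*w - 234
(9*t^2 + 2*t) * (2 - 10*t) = -90*t^3 - 2*t^2 + 4*t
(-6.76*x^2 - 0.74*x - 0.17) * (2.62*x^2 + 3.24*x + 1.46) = -17.7112*x^4 - 23.8412*x^3 - 12.7126*x^2 - 1.6312*x - 0.2482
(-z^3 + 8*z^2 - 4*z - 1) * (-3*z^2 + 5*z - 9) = 3*z^5 - 29*z^4 + 61*z^3 - 89*z^2 + 31*z + 9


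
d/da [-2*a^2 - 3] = -4*a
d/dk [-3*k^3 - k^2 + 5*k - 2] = -9*k^2 - 2*k + 5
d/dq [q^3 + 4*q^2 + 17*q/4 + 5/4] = 3*q^2 + 8*q + 17/4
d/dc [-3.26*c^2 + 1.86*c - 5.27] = 1.86 - 6.52*c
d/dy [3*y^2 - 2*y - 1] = 6*y - 2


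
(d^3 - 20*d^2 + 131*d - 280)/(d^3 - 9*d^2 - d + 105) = (d - 8)/(d + 3)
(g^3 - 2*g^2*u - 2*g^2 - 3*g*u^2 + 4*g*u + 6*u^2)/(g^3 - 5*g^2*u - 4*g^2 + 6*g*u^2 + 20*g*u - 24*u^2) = (-g^2 - g*u + 2*g + 2*u)/(-g^2 + 2*g*u + 4*g - 8*u)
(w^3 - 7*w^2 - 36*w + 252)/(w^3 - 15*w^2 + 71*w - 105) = (w^2 - 36)/(w^2 - 8*w + 15)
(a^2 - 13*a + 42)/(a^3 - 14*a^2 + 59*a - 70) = (a - 6)/(a^2 - 7*a + 10)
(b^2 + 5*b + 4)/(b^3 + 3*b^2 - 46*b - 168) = (b + 1)/(b^2 - b - 42)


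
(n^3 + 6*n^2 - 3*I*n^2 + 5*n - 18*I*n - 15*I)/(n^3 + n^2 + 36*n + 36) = (n^2 + n*(5 - 3*I) - 15*I)/(n^2 + 36)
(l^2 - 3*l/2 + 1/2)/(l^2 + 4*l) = (2*l^2 - 3*l + 1)/(2*l*(l + 4))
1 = 1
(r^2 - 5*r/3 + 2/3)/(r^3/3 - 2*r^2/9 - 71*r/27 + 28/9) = 9*(3*r^2 - 5*r + 2)/(9*r^3 - 6*r^2 - 71*r + 84)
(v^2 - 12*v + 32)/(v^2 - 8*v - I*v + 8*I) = (v - 4)/(v - I)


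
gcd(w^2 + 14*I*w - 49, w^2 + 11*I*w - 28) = w + 7*I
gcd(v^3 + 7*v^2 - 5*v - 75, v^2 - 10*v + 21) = v - 3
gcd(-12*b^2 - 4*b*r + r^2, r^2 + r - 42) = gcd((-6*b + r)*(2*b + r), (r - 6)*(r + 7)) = 1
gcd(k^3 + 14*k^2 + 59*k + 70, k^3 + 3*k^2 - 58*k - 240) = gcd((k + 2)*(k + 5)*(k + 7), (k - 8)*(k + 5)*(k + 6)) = k + 5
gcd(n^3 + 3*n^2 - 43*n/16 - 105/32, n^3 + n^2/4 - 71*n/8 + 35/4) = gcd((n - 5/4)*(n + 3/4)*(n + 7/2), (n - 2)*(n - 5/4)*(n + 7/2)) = n^2 + 9*n/4 - 35/8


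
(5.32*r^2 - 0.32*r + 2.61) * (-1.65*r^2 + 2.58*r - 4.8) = -8.778*r^4 + 14.2536*r^3 - 30.6681*r^2 + 8.2698*r - 12.528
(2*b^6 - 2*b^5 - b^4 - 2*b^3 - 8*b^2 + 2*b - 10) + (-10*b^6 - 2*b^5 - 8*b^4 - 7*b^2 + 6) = -8*b^6 - 4*b^5 - 9*b^4 - 2*b^3 - 15*b^2 + 2*b - 4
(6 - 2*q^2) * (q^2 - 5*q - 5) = -2*q^4 + 10*q^3 + 16*q^2 - 30*q - 30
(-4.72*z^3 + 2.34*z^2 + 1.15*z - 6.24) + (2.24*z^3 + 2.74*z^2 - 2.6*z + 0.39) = -2.48*z^3 + 5.08*z^2 - 1.45*z - 5.85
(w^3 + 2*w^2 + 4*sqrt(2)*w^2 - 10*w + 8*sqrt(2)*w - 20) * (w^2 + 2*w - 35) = w^5 + 4*w^4 + 4*sqrt(2)*w^4 - 41*w^3 + 16*sqrt(2)*w^3 - 124*sqrt(2)*w^2 - 110*w^2 - 280*sqrt(2)*w + 310*w + 700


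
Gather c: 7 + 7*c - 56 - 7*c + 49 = 0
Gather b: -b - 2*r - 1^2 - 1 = -b - 2*r - 2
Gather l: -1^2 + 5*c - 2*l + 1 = 5*c - 2*l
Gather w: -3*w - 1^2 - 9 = -3*w - 10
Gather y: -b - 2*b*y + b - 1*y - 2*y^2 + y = -2*b*y - 2*y^2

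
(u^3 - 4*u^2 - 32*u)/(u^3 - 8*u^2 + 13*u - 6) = u*(u^2 - 4*u - 32)/(u^3 - 8*u^2 + 13*u - 6)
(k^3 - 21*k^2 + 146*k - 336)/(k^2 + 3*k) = (k^3 - 21*k^2 + 146*k - 336)/(k*(k + 3))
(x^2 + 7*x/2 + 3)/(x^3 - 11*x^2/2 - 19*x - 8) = (2*x + 3)/(2*x^2 - 15*x - 8)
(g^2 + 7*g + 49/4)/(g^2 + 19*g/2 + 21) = (g + 7/2)/(g + 6)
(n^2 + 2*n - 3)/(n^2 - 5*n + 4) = (n + 3)/(n - 4)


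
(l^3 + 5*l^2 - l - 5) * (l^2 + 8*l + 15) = l^5 + 13*l^4 + 54*l^3 + 62*l^2 - 55*l - 75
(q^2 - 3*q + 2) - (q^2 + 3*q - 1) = 3 - 6*q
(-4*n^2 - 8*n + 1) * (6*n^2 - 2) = -24*n^4 - 48*n^3 + 14*n^2 + 16*n - 2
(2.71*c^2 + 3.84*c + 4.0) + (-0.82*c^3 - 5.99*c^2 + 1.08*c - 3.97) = -0.82*c^3 - 3.28*c^2 + 4.92*c + 0.0299999999999998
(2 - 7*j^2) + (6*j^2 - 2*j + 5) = -j^2 - 2*j + 7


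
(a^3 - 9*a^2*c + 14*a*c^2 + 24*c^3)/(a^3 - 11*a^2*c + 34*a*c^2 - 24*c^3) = (a + c)/(a - c)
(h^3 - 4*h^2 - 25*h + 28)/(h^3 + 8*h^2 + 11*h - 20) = (h - 7)/(h + 5)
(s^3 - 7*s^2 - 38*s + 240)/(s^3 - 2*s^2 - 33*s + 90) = (s - 8)/(s - 3)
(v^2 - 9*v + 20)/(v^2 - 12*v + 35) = (v - 4)/(v - 7)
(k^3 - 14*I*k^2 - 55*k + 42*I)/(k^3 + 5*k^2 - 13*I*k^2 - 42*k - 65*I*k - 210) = (k - I)/(k + 5)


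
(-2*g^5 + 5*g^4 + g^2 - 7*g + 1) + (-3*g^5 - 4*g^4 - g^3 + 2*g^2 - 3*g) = -5*g^5 + g^4 - g^3 + 3*g^2 - 10*g + 1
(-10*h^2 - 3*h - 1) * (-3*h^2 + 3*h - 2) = 30*h^4 - 21*h^3 + 14*h^2 + 3*h + 2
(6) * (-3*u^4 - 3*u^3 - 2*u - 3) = -18*u^4 - 18*u^3 - 12*u - 18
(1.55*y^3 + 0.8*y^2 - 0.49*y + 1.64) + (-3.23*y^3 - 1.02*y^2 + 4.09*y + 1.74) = -1.68*y^3 - 0.22*y^2 + 3.6*y + 3.38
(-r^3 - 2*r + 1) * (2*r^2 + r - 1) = -2*r^5 - r^4 - 3*r^3 + 3*r - 1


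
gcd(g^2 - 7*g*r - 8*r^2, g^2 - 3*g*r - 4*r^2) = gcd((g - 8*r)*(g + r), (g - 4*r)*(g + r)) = g + r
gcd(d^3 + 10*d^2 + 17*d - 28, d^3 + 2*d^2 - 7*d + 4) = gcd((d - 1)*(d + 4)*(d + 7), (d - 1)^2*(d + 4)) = d^2 + 3*d - 4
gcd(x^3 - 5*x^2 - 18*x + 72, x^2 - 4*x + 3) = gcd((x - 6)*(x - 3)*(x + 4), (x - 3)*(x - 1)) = x - 3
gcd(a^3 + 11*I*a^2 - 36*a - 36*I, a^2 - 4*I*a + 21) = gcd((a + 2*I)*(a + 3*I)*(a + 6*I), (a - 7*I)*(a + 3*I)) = a + 3*I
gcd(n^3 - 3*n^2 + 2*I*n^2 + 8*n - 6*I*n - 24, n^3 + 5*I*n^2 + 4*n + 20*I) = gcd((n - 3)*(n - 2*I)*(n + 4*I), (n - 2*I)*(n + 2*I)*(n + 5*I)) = n - 2*I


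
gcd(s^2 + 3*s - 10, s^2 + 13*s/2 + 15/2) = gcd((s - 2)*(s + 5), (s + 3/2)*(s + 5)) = s + 5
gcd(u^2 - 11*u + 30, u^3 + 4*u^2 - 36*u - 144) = u - 6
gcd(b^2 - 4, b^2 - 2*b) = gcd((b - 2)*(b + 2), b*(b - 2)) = b - 2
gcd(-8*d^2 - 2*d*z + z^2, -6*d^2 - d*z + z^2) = 2*d + z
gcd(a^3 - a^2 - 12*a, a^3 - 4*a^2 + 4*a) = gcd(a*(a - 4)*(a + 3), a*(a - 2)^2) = a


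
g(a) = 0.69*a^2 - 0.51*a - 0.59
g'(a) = 1.38*a - 0.51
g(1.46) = 0.14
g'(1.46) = 1.50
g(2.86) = 3.60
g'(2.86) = 3.44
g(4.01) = 8.46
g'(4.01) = 5.02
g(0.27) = -0.68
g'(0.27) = -0.14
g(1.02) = -0.39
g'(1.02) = 0.90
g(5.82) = 19.81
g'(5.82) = 7.52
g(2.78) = 3.32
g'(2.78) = 3.33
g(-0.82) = 0.29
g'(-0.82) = -1.64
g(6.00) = 21.19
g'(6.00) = 7.77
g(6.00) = 21.19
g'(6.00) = 7.77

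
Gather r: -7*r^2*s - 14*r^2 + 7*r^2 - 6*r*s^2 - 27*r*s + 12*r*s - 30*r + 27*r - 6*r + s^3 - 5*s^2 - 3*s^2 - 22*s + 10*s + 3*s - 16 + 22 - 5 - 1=r^2*(-7*s - 7) + r*(-6*s^2 - 15*s - 9) + s^3 - 8*s^2 - 9*s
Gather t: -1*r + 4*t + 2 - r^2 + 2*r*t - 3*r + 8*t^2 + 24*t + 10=-r^2 - 4*r + 8*t^2 + t*(2*r + 28) + 12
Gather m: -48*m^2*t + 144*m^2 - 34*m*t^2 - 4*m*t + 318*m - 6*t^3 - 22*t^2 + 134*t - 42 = m^2*(144 - 48*t) + m*(-34*t^2 - 4*t + 318) - 6*t^3 - 22*t^2 + 134*t - 42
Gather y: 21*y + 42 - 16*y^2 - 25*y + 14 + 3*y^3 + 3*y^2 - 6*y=3*y^3 - 13*y^2 - 10*y + 56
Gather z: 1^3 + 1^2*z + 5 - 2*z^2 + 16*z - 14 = -2*z^2 + 17*z - 8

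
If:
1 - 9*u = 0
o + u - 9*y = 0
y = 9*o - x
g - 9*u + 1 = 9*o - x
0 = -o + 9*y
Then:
No Solution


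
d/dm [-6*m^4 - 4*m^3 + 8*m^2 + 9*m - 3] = -24*m^3 - 12*m^2 + 16*m + 9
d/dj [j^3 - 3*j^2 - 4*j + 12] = 3*j^2 - 6*j - 4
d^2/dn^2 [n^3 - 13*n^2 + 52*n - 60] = 6*n - 26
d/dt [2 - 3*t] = -3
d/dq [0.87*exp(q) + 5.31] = 0.87*exp(q)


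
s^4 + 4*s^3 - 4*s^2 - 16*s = s*(s - 2)*(s + 2)*(s + 4)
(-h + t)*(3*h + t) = -3*h^2 + 2*h*t + t^2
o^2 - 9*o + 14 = (o - 7)*(o - 2)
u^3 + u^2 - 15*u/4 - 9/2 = (u - 2)*(u + 3/2)^2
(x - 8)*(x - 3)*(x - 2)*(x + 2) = x^4 - 11*x^3 + 20*x^2 + 44*x - 96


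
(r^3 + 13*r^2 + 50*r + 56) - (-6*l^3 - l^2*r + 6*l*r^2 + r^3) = 6*l^3 + l^2*r - 6*l*r^2 + 13*r^2 + 50*r + 56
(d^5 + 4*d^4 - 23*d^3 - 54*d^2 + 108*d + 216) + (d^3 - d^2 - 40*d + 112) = d^5 + 4*d^4 - 22*d^3 - 55*d^2 + 68*d + 328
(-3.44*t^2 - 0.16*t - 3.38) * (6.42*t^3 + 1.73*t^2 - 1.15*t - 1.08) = -22.0848*t^5 - 6.9784*t^4 - 18.0204*t^3 - 1.9482*t^2 + 4.0598*t + 3.6504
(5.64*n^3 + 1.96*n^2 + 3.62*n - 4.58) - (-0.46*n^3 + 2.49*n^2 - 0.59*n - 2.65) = 6.1*n^3 - 0.53*n^2 + 4.21*n - 1.93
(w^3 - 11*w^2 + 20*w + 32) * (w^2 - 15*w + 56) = w^5 - 26*w^4 + 241*w^3 - 884*w^2 + 640*w + 1792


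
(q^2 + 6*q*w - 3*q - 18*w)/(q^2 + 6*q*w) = (q - 3)/q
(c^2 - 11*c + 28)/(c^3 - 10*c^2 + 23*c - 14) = (c - 4)/(c^2 - 3*c + 2)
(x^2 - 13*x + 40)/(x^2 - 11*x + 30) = (x - 8)/(x - 6)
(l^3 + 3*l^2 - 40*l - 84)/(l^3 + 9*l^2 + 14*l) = (l - 6)/l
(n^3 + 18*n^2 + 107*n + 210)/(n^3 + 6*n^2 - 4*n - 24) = (n^2 + 12*n + 35)/(n^2 - 4)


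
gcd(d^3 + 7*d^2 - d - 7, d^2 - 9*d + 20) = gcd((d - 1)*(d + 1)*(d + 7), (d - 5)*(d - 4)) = 1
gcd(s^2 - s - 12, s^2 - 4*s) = s - 4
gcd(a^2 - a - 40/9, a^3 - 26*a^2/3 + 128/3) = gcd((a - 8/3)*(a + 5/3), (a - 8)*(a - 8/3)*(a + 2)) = a - 8/3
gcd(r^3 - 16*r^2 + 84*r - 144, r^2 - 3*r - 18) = r - 6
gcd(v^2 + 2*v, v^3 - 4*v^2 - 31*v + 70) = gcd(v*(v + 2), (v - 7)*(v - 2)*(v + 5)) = 1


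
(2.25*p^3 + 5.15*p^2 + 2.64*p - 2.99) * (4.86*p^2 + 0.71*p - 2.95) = 10.935*p^5 + 26.6265*p^4 + 9.8494*p^3 - 27.8495*p^2 - 9.9109*p + 8.8205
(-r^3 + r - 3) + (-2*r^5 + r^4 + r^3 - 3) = -2*r^5 + r^4 + r - 6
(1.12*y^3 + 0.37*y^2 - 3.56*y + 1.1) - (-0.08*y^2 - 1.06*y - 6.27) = 1.12*y^3 + 0.45*y^2 - 2.5*y + 7.37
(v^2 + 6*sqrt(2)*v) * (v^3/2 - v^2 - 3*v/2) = v^5/2 - v^4 + 3*sqrt(2)*v^4 - 6*sqrt(2)*v^3 - 3*v^3/2 - 9*sqrt(2)*v^2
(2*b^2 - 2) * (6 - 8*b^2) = -16*b^4 + 28*b^2 - 12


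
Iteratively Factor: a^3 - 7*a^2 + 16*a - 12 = (a - 3)*(a^2 - 4*a + 4) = (a - 3)*(a - 2)*(a - 2)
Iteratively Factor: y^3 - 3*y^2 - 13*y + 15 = (y - 5)*(y^2 + 2*y - 3) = (y - 5)*(y - 1)*(y + 3)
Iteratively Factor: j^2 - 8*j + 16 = (j - 4)*(j - 4)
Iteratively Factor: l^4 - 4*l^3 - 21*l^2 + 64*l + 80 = (l + 1)*(l^3 - 5*l^2 - 16*l + 80) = (l - 5)*(l + 1)*(l^2 - 16) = (l - 5)*(l + 1)*(l + 4)*(l - 4)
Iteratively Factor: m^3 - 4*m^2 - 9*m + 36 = (m + 3)*(m^2 - 7*m + 12) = (m - 3)*(m + 3)*(m - 4)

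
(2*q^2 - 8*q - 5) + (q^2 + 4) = 3*q^2 - 8*q - 1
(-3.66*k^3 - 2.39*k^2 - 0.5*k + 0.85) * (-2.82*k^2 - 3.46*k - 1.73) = 10.3212*k^5 + 19.4034*k^4 + 16.0112*k^3 + 3.4677*k^2 - 2.076*k - 1.4705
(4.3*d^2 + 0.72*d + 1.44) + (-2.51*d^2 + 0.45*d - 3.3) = 1.79*d^2 + 1.17*d - 1.86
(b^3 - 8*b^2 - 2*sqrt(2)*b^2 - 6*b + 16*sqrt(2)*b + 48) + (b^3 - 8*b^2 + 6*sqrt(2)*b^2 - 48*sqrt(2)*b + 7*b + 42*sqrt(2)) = 2*b^3 - 16*b^2 + 4*sqrt(2)*b^2 - 32*sqrt(2)*b + b + 48 + 42*sqrt(2)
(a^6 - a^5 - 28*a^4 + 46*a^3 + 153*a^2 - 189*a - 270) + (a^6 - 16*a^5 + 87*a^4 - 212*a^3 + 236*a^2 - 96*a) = 2*a^6 - 17*a^5 + 59*a^4 - 166*a^3 + 389*a^2 - 285*a - 270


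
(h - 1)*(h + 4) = h^2 + 3*h - 4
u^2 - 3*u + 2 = (u - 2)*(u - 1)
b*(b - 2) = b^2 - 2*b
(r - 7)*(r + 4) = r^2 - 3*r - 28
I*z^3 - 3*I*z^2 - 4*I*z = z*(z - 4)*(I*z + I)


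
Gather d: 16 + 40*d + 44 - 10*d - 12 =30*d + 48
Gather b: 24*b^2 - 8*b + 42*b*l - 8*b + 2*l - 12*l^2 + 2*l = 24*b^2 + b*(42*l - 16) - 12*l^2 + 4*l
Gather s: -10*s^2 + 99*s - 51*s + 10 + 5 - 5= -10*s^2 + 48*s + 10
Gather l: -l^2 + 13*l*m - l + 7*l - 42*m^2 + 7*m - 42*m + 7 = -l^2 + l*(13*m + 6) - 42*m^2 - 35*m + 7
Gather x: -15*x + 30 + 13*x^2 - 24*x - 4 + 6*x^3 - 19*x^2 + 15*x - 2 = 6*x^3 - 6*x^2 - 24*x + 24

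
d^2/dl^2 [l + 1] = 0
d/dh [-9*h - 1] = -9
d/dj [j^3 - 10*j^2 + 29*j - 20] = 3*j^2 - 20*j + 29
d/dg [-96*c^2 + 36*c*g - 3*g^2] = 36*c - 6*g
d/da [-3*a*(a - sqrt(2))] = -6*a + 3*sqrt(2)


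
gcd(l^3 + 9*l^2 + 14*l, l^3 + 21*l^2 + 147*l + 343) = l + 7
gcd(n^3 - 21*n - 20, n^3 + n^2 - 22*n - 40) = n^2 - n - 20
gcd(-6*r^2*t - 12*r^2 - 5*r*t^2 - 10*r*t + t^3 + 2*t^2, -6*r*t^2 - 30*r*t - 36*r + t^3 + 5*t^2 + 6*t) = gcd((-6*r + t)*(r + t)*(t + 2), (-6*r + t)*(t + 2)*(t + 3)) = 6*r*t + 12*r - t^2 - 2*t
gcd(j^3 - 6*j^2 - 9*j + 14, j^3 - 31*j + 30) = j - 1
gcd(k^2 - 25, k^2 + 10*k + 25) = k + 5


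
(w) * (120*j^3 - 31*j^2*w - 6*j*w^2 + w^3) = 120*j^3*w - 31*j^2*w^2 - 6*j*w^3 + w^4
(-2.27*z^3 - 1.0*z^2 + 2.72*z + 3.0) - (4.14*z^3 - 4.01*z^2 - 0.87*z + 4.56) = -6.41*z^3 + 3.01*z^2 + 3.59*z - 1.56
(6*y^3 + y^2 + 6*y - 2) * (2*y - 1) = 12*y^4 - 4*y^3 + 11*y^2 - 10*y + 2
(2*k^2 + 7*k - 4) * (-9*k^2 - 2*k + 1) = -18*k^4 - 67*k^3 + 24*k^2 + 15*k - 4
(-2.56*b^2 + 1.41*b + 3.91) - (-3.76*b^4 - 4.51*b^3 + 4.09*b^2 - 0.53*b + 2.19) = 3.76*b^4 + 4.51*b^3 - 6.65*b^2 + 1.94*b + 1.72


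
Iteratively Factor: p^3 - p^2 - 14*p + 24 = (p - 2)*(p^2 + p - 12) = (p - 2)*(p + 4)*(p - 3)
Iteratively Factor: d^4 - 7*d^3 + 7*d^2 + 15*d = (d)*(d^3 - 7*d^2 + 7*d + 15) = d*(d - 5)*(d^2 - 2*d - 3) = d*(d - 5)*(d + 1)*(d - 3)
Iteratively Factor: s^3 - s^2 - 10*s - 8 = (s + 2)*(s^2 - 3*s - 4) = (s - 4)*(s + 2)*(s + 1)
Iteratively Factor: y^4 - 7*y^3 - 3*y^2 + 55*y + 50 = (y + 2)*(y^3 - 9*y^2 + 15*y + 25) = (y - 5)*(y + 2)*(y^2 - 4*y - 5) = (y - 5)*(y + 1)*(y + 2)*(y - 5)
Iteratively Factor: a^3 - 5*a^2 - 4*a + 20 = (a + 2)*(a^2 - 7*a + 10) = (a - 5)*(a + 2)*(a - 2)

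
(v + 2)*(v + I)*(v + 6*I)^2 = v^4 + 2*v^3 + 13*I*v^3 - 48*v^2 + 26*I*v^2 - 96*v - 36*I*v - 72*I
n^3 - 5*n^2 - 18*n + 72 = (n - 6)*(n - 3)*(n + 4)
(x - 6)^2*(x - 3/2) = x^3 - 27*x^2/2 + 54*x - 54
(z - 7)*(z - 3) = z^2 - 10*z + 21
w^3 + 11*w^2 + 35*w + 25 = (w + 1)*(w + 5)^2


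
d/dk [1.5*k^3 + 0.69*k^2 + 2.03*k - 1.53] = 4.5*k^2 + 1.38*k + 2.03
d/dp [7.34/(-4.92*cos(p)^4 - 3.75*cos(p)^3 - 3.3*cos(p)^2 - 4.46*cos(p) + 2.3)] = -(144.4512*cos(p)^3 + 82.575*cos(p)^2 + 48.444*cos(p) + 32.7364)*sin(p)/(4.92*cos(p)^4 + 3.75*cos(p)^3 + 3.3*cos(p)^2 + 4.46*cos(p) - 2.3)^2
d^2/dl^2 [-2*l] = 0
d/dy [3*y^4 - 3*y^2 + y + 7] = 12*y^3 - 6*y + 1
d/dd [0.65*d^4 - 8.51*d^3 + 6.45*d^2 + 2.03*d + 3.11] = 2.6*d^3 - 25.53*d^2 + 12.9*d + 2.03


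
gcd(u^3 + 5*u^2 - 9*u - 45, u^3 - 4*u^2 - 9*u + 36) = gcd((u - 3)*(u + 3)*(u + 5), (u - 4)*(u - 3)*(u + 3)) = u^2 - 9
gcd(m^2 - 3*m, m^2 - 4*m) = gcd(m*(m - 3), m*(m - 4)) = m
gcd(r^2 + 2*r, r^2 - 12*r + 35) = 1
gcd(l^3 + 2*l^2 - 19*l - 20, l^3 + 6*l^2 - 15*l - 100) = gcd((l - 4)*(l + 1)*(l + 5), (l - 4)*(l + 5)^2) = l^2 + l - 20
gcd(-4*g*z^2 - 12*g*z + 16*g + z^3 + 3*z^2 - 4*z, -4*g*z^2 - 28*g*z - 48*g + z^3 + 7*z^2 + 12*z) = -4*g*z - 16*g + z^2 + 4*z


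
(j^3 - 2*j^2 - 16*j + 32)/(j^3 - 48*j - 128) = (j^2 - 6*j + 8)/(j^2 - 4*j - 32)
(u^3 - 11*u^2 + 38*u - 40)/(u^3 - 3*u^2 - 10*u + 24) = (u - 5)/(u + 3)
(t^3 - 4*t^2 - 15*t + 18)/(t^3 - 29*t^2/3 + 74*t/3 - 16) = 3*(t + 3)/(3*t - 8)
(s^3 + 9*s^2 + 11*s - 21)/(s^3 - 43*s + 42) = (s + 3)/(s - 6)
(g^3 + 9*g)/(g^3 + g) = (g^2 + 9)/(g^2 + 1)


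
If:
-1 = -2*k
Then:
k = 1/2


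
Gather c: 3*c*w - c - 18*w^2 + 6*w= c*(3*w - 1) - 18*w^2 + 6*w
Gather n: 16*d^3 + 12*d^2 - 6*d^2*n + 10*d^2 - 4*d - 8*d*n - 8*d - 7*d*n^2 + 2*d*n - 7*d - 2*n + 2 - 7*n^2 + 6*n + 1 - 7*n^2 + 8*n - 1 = 16*d^3 + 22*d^2 - 19*d + n^2*(-7*d - 14) + n*(-6*d^2 - 6*d + 12) + 2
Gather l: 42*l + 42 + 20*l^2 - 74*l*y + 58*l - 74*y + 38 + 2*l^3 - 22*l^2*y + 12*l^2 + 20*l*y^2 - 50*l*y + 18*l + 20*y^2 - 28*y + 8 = 2*l^3 + l^2*(32 - 22*y) + l*(20*y^2 - 124*y + 118) + 20*y^2 - 102*y + 88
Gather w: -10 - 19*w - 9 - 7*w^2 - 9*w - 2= -7*w^2 - 28*w - 21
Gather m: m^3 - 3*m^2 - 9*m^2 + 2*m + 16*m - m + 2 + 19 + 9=m^3 - 12*m^2 + 17*m + 30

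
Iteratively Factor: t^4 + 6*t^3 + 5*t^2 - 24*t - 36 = (t + 2)*(t^3 + 4*t^2 - 3*t - 18) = (t + 2)*(t + 3)*(t^2 + t - 6) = (t - 2)*(t + 2)*(t + 3)*(t + 3)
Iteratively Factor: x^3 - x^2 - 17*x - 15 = (x + 1)*(x^2 - 2*x - 15) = (x + 1)*(x + 3)*(x - 5)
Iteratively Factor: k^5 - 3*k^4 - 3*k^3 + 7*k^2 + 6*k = (k)*(k^4 - 3*k^3 - 3*k^2 + 7*k + 6) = k*(k - 3)*(k^3 - 3*k - 2) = k*(k - 3)*(k + 1)*(k^2 - k - 2) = k*(k - 3)*(k - 2)*(k + 1)*(k + 1)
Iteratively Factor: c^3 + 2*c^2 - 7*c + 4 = (c - 1)*(c^2 + 3*c - 4) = (c - 1)^2*(c + 4)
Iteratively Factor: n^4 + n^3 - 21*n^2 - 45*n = (n + 3)*(n^3 - 2*n^2 - 15*n) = n*(n + 3)*(n^2 - 2*n - 15) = n*(n + 3)^2*(n - 5)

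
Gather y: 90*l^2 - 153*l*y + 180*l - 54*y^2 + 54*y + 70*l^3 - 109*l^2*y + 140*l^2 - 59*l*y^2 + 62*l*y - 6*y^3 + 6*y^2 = 70*l^3 + 230*l^2 + 180*l - 6*y^3 + y^2*(-59*l - 48) + y*(-109*l^2 - 91*l + 54)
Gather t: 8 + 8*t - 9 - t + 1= 7*t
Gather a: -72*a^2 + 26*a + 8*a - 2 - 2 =-72*a^2 + 34*a - 4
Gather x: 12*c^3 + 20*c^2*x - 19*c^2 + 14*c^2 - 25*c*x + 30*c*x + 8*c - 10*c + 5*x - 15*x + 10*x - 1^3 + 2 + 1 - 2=12*c^3 - 5*c^2 - 2*c + x*(20*c^2 + 5*c)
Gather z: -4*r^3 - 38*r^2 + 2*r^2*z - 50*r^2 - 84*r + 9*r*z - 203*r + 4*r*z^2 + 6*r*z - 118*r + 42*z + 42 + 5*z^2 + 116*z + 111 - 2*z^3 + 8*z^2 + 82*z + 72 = -4*r^3 - 88*r^2 - 405*r - 2*z^3 + z^2*(4*r + 13) + z*(2*r^2 + 15*r + 240) + 225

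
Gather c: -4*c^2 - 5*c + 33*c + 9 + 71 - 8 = -4*c^2 + 28*c + 72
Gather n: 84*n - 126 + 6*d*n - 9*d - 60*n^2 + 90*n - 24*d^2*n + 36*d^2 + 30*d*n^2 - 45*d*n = 36*d^2 - 9*d + n^2*(30*d - 60) + n*(-24*d^2 - 39*d + 174) - 126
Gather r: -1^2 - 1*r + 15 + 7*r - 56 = 6*r - 42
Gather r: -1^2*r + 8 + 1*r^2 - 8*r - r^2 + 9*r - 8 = 0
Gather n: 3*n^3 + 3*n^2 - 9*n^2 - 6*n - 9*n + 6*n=3*n^3 - 6*n^2 - 9*n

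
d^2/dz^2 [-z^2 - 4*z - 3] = -2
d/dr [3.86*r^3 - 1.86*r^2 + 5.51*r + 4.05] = 11.58*r^2 - 3.72*r + 5.51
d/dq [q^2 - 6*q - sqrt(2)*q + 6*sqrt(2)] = 2*q - 6 - sqrt(2)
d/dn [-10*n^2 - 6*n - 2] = -20*n - 6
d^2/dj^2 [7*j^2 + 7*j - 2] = 14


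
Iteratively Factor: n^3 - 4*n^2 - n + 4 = (n + 1)*(n^2 - 5*n + 4) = (n - 4)*(n + 1)*(n - 1)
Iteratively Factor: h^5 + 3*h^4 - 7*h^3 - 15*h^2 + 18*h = (h - 2)*(h^4 + 5*h^3 + 3*h^2 - 9*h) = (h - 2)*(h + 3)*(h^3 + 2*h^2 - 3*h) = h*(h - 2)*(h + 3)*(h^2 + 2*h - 3) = h*(h - 2)*(h - 1)*(h + 3)*(h + 3)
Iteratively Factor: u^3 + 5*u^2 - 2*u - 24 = (u + 3)*(u^2 + 2*u - 8) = (u - 2)*(u + 3)*(u + 4)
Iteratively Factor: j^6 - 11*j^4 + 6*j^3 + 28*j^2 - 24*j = (j - 2)*(j^5 + 2*j^4 - 7*j^3 - 8*j^2 + 12*j) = (j - 2)*(j + 2)*(j^4 - 7*j^2 + 6*j) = j*(j - 2)*(j + 2)*(j^3 - 7*j + 6) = j*(j - 2)^2*(j + 2)*(j^2 + 2*j - 3) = j*(j - 2)^2*(j + 2)*(j + 3)*(j - 1)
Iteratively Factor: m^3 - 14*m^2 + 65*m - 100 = (m - 5)*(m^2 - 9*m + 20) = (m - 5)^2*(m - 4)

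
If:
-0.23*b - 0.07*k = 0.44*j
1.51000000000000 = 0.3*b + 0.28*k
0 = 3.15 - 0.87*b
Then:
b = 3.62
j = -2.13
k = 1.51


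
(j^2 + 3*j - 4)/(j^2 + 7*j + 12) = (j - 1)/(j + 3)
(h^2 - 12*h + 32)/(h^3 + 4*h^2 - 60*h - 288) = (h - 4)/(h^2 + 12*h + 36)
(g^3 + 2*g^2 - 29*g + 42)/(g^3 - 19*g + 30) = (g + 7)/(g + 5)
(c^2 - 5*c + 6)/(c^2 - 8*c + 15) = (c - 2)/(c - 5)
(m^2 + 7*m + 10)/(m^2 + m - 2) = (m + 5)/(m - 1)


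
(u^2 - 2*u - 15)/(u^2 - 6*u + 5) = (u + 3)/(u - 1)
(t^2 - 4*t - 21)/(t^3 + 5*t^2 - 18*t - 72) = (t - 7)/(t^2 + 2*t - 24)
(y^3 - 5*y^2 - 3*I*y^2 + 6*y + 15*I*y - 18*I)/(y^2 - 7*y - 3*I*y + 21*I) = (y^2 - 5*y + 6)/(y - 7)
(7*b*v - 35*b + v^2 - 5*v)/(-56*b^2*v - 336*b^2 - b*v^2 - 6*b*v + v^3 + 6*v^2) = (v - 5)/(-8*b*v - 48*b + v^2 + 6*v)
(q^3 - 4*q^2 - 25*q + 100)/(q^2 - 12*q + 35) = (q^2 + q - 20)/(q - 7)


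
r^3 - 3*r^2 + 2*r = r*(r - 2)*(r - 1)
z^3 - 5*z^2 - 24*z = z*(z - 8)*(z + 3)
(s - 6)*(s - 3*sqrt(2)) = s^2 - 6*s - 3*sqrt(2)*s + 18*sqrt(2)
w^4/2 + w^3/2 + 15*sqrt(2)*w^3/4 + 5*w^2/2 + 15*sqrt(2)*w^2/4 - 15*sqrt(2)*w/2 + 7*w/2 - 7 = (w/2 + 1)*(w - 1)*(w + sqrt(2)/2)*(w + 7*sqrt(2))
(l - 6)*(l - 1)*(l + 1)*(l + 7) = l^4 + l^3 - 43*l^2 - l + 42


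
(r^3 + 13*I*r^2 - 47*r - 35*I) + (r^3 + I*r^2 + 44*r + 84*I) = 2*r^3 + 14*I*r^2 - 3*r + 49*I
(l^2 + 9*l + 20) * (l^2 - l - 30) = l^4 + 8*l^3 - 19*l^2 - 290*l - 600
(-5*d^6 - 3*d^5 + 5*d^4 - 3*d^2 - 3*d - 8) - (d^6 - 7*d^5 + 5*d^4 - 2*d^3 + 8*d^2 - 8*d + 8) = -6*d^6 + 4*d^5 + 2*d^3 - 11*d^2 + 5*d - 16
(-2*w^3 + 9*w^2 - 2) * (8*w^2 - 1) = -16*w^5 + 72*w^4 + 2*w^3 - 25*w^2 + 2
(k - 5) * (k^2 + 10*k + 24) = k^3 + 5*k^2 - 26*k - 120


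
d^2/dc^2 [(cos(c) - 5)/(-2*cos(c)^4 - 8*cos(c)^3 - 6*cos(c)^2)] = 3*(12*sin(c)^6/cos(c)^4 - 3*sin(c)^2*cos(c) - 131*cos(c) - 312*tan(c)^4 - 55/cos(c) - 262/cos(c)^2 + 314/cos(c)^3 + 390/cos(c)^4)/(2*(cos(c) + 1)^3*(cos(c) + 3)^3)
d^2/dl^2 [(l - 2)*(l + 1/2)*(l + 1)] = 6*l - 1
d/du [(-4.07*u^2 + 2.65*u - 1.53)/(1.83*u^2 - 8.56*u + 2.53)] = (29.9897*u^2 - 14.9944*u - 6.3923)/(3.3489*u^4 - 31.3296*u^3 + 82.5334*u^2 - 43.3136*u + 6.4009)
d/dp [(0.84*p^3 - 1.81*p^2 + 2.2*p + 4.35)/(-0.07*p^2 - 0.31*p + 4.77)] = (-0.0588*p^4 - 0.5208*p^3 + 12.7355*p^2 - 16.6584*p + 11.8425)/(0.0049*p^4 + 0.0434*p^3 - 0.5717*p^2 - 2.9574*p + 22.7529)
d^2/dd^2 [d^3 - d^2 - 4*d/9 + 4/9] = 6*d - 2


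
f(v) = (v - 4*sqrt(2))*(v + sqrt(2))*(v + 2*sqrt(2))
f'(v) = (v - 4*sqrt(2))*(v + sqrt(2)) + (v - 4*sqrt(2))*(v + 2*sqrt(2)) + (v + sqrt(2))*(v + 2*sqrt(2))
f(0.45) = -31.82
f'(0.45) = -20.67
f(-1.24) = -1.91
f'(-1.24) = -11.88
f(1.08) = -44.62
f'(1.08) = -19.56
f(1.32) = -49.19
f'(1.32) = -18.51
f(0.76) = -38.21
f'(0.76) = -20.42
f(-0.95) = -5.76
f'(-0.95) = -14.61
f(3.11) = -68.43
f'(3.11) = 0.22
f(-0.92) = -6.20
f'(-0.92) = -14.86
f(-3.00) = -2.36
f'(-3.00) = 15.49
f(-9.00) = -686.18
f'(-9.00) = 248.46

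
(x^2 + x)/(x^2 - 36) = x*(x + 1)/(x^2 - 36)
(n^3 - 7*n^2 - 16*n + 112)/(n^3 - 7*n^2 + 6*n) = (n^3 - 7*n^2 - 16*n + 112)/(n*(n^2 - 7*n + 6))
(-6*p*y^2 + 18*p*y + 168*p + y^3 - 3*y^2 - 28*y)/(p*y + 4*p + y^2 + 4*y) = (-6*p*y + 42*p + y^2 - 7*y)/(p + y)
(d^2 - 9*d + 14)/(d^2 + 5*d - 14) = (d - 7)/(d + 7)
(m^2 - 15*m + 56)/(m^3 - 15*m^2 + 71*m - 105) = (m - 8)/(m^2 - 8*m + 15)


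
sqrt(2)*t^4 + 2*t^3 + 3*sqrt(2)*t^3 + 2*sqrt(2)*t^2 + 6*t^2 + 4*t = t*(t + 2)*(t + sqrt(2))*(sqrt(2)*t + sqrt(2))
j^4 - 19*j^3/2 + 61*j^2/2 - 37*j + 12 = (j - 4)*(j - 3)*(j - 2)*(j - 1/2)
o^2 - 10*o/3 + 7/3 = (o - 7/3)*(o - 1)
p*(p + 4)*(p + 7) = p^3 + 11*p^2 + 28*p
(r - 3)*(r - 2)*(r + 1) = r^3 - 4*r^2 + r + 6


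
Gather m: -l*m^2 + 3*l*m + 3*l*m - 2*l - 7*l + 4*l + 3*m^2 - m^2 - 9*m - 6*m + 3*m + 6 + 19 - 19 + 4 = -5*l + m^2*(2 - l) + m*(6*l - 12) + 10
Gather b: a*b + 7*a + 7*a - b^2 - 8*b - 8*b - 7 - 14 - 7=14*a - b^2 + b*(a - 16) - 28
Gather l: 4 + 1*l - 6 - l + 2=0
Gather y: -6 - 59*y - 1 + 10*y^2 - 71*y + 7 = 10*y^2 - 130*y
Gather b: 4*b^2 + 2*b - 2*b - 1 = 4*b^2 - 1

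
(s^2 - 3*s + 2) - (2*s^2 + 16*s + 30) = -s^2 - 19*s - 28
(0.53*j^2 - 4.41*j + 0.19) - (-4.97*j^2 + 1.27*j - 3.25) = 5.5*j^2 - 5.68*j + 3.44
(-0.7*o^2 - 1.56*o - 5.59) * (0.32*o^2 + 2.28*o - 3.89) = -0.224*o^4 - 2.0952*o^3 - 2.6226*o^2 - 6.6768*o + 21.7451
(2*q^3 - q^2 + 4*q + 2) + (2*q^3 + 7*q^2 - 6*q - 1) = 4*q^3 + 6*q^2 - 2*q + 1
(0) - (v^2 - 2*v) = -v^2 + 2*v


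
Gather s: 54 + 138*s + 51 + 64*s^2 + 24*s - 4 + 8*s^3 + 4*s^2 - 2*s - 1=8*s^3 + 68*s^2 + 160*s + 100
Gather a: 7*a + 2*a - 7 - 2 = 9*a - 9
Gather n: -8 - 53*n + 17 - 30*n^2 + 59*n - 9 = -30*n^2 + 6*n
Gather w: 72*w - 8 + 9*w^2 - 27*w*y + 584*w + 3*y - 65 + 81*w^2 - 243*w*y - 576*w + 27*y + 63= 90*w^2 + w*(80 - 270*y) + 30*y - 10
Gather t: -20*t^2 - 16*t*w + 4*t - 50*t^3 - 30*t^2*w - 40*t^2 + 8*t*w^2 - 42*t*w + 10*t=-50*t^3 + t^2*(-30*w - 60) + t*(8*w^2 - 58*w + 14)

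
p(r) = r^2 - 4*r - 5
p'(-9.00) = -22.00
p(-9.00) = 112.00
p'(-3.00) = -10.00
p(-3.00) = 16.00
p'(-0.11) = -4.22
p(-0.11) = -4.55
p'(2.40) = 0.80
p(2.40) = -8.84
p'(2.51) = 1.02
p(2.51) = -8.74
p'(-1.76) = -7.52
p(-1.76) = 5.14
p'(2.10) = 0.20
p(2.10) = -8.99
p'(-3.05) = -10.10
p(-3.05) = 16.50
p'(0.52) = -2.96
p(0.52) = -6.81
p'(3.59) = 3.18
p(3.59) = -6.47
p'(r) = 2*r - 4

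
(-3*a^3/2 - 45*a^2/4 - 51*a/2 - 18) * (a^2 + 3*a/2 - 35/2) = -3*a^5/2 - 27*a^4/2 - 129*a^3/8 + 1125*a^2/8 + 1677*a/4 + 315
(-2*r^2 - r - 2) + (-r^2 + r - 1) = -3*r^2 - 3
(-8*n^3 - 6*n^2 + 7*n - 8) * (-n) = 8*n^4 + 6*n^3 - 7*n^2 + 8*n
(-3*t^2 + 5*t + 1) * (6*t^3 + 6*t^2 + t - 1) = -18*t^5 + 12*t^4 + 33*t^3 + 14*t^2 - 4*t - 1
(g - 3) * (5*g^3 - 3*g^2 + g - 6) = 5*g^4 - 18*g^3 + 10*g^2 - 9*g + 18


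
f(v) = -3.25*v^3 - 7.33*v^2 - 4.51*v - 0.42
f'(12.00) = -1584.43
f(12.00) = -6726.06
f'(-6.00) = -267.55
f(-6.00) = 464.76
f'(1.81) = -62.99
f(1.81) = -51.87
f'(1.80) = -62.49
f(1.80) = -51.24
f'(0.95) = -27.24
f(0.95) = -14.11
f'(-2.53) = -29.83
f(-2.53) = 16.70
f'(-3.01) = -48.72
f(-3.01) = 35.37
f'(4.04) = -222.87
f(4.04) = -352.58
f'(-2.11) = -16.99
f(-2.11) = 6.99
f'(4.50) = -267.92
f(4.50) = -465.30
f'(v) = -9.75*v^2 - 14.66*v - 4.51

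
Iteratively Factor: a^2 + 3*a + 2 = (a + 2)*(a + 1)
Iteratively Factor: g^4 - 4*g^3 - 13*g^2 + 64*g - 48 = (g - 3)*(g^3 - g^2 - 16*g + 16) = (g - 4)*(g - 3)*(g^2 + 3*g - 4) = (g - 4)*(g - 3)*(g + 4)*(g - 1)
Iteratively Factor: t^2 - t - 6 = (t - 3)*(t + 2)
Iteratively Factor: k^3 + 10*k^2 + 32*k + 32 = (k + 4)*(k^2 + 6*k + 8) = (k + 4)^2*(k + 2)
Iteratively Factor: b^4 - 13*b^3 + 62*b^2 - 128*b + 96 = (b - 3)*(b^3 - 10*b^2 + 32*b - 32) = (b - 4)*(b - 3)*(b^2 - 6*b + 8) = (b - 4)*(b - 3)*(b - 2)*(b - 4)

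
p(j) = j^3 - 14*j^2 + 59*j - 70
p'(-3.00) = 170.00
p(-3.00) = -400.00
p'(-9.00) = 554.00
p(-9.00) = -2464.00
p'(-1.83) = 120.29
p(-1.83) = -230.98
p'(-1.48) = 107.01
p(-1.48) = -191.23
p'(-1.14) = 94.82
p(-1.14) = -156.94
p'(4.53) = -6.28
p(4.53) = 2.94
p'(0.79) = 38.75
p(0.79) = -31.63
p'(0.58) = 43.77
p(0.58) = -40.29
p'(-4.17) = 227.93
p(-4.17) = -631.99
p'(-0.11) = 62.12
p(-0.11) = -76.66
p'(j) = 3*j^2 - 28*j + 59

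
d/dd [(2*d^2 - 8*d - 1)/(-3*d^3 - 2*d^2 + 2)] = (-d*(9*d + 4)*(-2*d^2 + 8*d + 1) + 4*(2 - d)*(3*d^3 + 2*d^2 - 2))/(3*d^3 + 2*d^2 - 2)^2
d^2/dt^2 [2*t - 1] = 0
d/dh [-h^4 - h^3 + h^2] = h*(-4*h^2 - 3*h + 2)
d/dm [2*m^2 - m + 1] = 4*m - 1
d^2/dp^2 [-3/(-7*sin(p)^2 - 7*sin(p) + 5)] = 21*(-28*sin(p)^4 - 21*sin(p)^3 + 15*sin(p)^2 + 37*sin(p) + 24)/(7*sin(p)^2 + 7*sin(p) - 5)^3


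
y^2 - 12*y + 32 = (y - 8)*(y - 4)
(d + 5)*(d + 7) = d^2 + 12*d + 35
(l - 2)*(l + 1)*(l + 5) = l^3 + 4*l^2 - 7*l - 10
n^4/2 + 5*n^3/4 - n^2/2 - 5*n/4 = n*(n/2 + 1/2)*(n - 1)*(n + 5/2)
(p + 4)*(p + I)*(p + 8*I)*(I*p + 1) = I*p^4 - 8*p^3 + 4*I*p^3 - 32*p^2 + I*p^2 - 8*p + 4*I*p - 32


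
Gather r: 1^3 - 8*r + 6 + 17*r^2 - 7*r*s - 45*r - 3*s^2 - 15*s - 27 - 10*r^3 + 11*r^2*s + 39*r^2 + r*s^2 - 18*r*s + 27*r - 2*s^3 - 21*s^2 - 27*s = -10*r^3 + r^2*(11*s + 56) + r*(s^2 - 25*s - 26) - 2*s^3 - 24*s^2 - 42*s - 20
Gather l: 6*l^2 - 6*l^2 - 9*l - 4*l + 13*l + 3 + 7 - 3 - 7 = 0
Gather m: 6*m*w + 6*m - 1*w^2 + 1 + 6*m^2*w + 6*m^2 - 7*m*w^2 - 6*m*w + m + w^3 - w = m^2*(6*w + 6) + m*(7 - 7*w^2) + w^3 - w^2 - w + 1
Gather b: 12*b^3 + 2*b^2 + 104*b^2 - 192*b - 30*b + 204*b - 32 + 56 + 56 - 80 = 12*b^3 + 106*b^2 - 18*b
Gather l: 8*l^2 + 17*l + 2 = 8*l^2 + 17*l + 2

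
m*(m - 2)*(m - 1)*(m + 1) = m^4 - 2*m^3 - m^2 + 2*m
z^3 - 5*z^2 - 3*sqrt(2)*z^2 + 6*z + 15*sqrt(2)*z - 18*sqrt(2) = (z - 3)*(z - 2)*(z - 3*sqrt(2))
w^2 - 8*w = w*(w - 8)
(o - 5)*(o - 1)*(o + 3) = o^3 - 3*o^2 - 13*o + 15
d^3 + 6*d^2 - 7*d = d*(d - 1)*(d + 7)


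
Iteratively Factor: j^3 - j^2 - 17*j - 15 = (j + 1)*(j^2 - 2*j - 15) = (j - 5)*(j + 1)*(j + 3)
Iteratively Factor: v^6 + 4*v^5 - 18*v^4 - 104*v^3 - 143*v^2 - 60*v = (v)*(v^5 + 4*v^4 - 18*v^3 - 104*v^2 - 143*v - 60) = v*(v + 3)*(v^4 + v^3 - 21*v^2 - 41*v - 20) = v*(v + 1)*(v + 3)*(v^3 - 21*v - 20) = v*(v - 5)*(v + 1)*(v + 3)*(v^2 + 5*v + 4) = v*(v - 5)*(v + 1)^2*(v + 3)*(v + 4)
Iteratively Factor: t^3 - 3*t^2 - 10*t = (t + 2)*(t^2 - 5*t) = (t - 5)*(t + 2)*(t)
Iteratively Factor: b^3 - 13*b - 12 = (b + 3)*(b^2 - 3*b - 4) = (b + 1)*(b + 3)*(b - 4)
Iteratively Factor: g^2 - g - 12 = (g + 3)*(g - 4)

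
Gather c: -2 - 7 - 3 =-12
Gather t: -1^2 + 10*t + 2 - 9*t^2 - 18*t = -9*t^2 - 8*t + 1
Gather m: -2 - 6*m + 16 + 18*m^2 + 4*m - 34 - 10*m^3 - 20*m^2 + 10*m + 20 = -10*m^3 - 2*m^2 + 8*m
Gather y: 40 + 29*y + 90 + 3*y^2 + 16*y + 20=3*y^2 + 45*y + 150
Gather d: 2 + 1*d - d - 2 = 0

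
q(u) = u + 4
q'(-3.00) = 1.00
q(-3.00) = 1.00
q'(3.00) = 1.00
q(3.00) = 7.00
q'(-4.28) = 1.00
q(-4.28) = -0.28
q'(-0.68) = 1.00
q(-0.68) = 3.32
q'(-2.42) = 1.00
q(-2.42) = 1.58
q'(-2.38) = 1.00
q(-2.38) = 1.62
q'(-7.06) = 1.00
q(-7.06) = -3.06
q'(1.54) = 1.00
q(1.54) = 5.54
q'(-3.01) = 1.00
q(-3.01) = 0.99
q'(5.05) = 1.00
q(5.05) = 9.05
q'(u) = 1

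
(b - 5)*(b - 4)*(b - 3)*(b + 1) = b^4 - 11*b^3 + 35*b^2 - 13*b - 60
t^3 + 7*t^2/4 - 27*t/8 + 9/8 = (t - 3/4)*(t - 1/2)*(t + 3)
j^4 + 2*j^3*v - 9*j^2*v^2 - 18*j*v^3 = j*(j - 3*v)*(j + 2*v)*(j + 3*v)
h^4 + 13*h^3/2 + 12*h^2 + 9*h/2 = h*(h + 1/2)*(h + 3)^2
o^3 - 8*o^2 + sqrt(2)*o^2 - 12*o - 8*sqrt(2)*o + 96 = (o - 8)*(o - 2*sqrt(2))*(o + 3*sqrt(2))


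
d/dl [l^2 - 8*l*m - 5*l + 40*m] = 2*l - 8*m - 5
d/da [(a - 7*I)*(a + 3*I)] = 2*a - 4*I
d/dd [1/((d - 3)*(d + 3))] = -2*d/(d^4 - 18*d^2 + 81)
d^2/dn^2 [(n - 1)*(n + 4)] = 2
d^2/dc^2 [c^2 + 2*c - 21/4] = 2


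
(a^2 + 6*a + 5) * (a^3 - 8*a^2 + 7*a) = a^5 - 2*a^4 - 36*a^3 + 2*a^2 + 35*a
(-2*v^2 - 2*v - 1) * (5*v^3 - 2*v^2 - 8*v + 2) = -10*v^5 - 6*v^4 + 15*v^3 + 14*v^2 + 4*v - 2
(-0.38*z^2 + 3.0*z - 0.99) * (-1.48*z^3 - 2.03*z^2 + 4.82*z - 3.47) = 0.5624*z^5 - 3.6686*z^4 - 6.4564*z^3 + 17.7883*z^2 - 15.1818*z + 3.4353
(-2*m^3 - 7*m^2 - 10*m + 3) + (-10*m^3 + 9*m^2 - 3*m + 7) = -12*m^3 + 2*m^2 - 13*m + 10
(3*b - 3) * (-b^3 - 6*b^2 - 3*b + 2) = -3*b^4 - 15*b^3 + 9*b^2 + 15*b - 6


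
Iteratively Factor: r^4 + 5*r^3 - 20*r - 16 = (r + 1)*(r^3 + 4*r^2 - 4*r - 16) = (r + 1)*(r + 4)*(r^2 - 4) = (r + 1)*(r + 2)*(r + 4)*(r - 2)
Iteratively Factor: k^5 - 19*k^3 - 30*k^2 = (k + 2)*(k^4 - 2*k^3 - 15*k^2) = (k + 2)*(k + 3)*(k^3 - 5*k^2) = k*(k + 2)*(k + 3)*(k^2 - 5*k) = k*(k - 5)*(k + 2)*(k + 3)*(k)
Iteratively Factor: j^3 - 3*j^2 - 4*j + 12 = (j + 2)*(j^2 - 5*j + 6) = (j - 3)*(j + 2)*(j - 2)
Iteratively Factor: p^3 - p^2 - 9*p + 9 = (p + 3)*(p^2 - 4*p + 3) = (p - 3)*(p + 3)*(p - 1)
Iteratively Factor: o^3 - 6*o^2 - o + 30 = (o - 5)*(o^2 - o - 6) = (o - 5)*(o - 3)*(o + 2)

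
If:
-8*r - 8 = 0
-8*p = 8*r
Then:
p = 1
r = -1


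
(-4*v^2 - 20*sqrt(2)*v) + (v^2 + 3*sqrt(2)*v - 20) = -3*v^2 - 17*sqrt(2)*v - 20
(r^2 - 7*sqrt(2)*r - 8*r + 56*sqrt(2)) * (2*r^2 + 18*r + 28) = 2*r^4 - 14*sqrt(2)*r^3 + 2*r^3 - 116*r^2 - 14*sqrt(2)*r^2 - 224*r + 812*sqrt(2)*r + 1568*sqrt(2)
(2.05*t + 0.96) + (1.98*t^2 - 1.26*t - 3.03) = 1.98*t^2 + 0.79*t - 2.07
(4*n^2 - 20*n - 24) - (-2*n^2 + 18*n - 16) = 6*n^2 - 38*n - 8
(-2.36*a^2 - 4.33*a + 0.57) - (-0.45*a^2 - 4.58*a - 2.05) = -1.91*a^2 + 0.25*a + 2.62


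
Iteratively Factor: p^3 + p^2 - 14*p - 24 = (p + 2)*(p^2 - p - 12) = (p + 2)*(p + 3)*(p - 4)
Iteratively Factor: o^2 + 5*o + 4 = (o + 1)*(o + 4)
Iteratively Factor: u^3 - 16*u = (u - 4)*(u^2 + 4*u) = u*(u - 4)*(u + 4)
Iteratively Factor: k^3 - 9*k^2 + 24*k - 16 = (k - 4)*(k^2 - 5*k + 4) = (k - 4)*(k - 1)*(k - 4)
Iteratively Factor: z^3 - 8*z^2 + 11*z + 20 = (z - 4)*(z^2 - 4*z - 5) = (z - 4)*(z + 1)*(z - 5)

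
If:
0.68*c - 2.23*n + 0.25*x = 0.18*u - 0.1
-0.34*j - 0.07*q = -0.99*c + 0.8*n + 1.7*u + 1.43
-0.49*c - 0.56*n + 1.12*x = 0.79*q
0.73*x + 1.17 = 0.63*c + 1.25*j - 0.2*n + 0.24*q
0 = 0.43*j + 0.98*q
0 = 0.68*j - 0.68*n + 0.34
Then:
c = 3.03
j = 0.64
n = 1.14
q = -0.28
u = 0.27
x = 1.70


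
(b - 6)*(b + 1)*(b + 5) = b^3 - 31*b - 30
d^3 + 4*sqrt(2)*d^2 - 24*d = d*(d - 2*sqrt(2))*(d + 6*sqrt(2))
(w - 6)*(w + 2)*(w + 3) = w^3 - w^2 - 24*w - 36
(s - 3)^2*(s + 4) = s^3 - 2*s^2 - 15*s + 36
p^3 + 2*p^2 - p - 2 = (p - 1)*(p + 1)*(p + 2)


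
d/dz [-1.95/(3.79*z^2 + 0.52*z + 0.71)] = (14.781*z + 1.014)/(3.79*z^2 + 0.52*z + 0.71)^2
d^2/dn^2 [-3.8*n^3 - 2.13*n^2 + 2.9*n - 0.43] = -22.8*n - 4.26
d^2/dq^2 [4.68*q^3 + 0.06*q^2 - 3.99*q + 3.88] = 28.08*q + 0.12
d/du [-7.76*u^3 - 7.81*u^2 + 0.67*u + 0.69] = -23.28*u^2 - 15.62*u + 0.67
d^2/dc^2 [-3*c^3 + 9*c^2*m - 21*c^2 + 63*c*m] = -18*c + 18*m - 42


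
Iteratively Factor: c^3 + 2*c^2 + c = (c + 1)*(c^2 + c) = c*(c + 1)*(c + 1)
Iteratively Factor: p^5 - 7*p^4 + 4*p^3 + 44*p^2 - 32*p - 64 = (p - 4)*(p^4 - 3*p^3 - 8*p^2 + 12*p + 16) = (p - 4)*(p - 2)*(p^3 - p^2 - 10*p - 8) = (p - 4)*(p - 2)*(p + 2)*(p^2 - 3*p - 4) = (p - 4)*(p - 2)*(p + 1)*(p + 2)*(p - 4)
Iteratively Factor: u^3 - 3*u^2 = (u - 3)*(u^2) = u*(u - 3)*(u)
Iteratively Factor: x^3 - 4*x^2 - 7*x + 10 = (x + 2)*(x^2 - 6*x + 5) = (x - 5)*(x + 2)*(x - 1)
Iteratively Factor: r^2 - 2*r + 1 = (r - 1)*(r - 1)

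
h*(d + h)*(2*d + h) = 2*d^2*h + 3*d*h^2 + h^3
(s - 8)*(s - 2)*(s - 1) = s^3 - 11*s^2 + 26*s - 16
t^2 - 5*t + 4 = (t - 4)*(t - 1)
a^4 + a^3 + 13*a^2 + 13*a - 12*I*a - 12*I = (a + 1)*(a - 3*I)*(a - I)*(a + 4*I)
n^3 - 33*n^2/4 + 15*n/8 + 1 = (n - 8)*(n - 1/2)*(n + 1/4)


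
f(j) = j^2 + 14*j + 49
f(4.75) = 138.06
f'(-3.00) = 8.00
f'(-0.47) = 13.06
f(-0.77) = 38.81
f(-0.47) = 42.64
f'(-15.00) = -16.00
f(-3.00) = 16.00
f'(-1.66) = 10.68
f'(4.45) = 22.90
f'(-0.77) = 12.46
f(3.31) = 106.30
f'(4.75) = 23.50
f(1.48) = 71.91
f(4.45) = 131.10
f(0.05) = 49.70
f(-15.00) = 64.00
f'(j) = 2*j + 14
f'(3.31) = 20.62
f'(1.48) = 16.96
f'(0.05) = 14.10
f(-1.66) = 28.52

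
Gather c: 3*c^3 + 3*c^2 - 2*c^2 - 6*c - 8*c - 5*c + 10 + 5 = 3*c^3 + c^2 - 19*c + 15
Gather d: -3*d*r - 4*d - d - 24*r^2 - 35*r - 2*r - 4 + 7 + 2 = d*(-3*r - 5) - 24*r^2 - 37*r + 5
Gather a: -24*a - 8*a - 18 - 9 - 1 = -32*a - 28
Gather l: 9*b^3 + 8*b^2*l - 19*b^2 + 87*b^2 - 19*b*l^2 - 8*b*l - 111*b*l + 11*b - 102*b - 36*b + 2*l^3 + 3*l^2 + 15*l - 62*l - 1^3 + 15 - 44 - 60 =9*b^3 + 68*b^2 - 127*b + 2*l^3 + l^2*(3 - 19*b) + l*(8*b^2 - 119*b - 47) - 90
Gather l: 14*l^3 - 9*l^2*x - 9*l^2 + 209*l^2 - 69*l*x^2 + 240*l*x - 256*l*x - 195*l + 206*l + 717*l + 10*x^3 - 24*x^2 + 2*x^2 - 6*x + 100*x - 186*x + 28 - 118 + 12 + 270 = 14*l^3 + l^2*(200 - 9*x) + l*(-69*x^2 - 16*x + 728) + 10*x^3 - 22*x^2 - 92*x + 192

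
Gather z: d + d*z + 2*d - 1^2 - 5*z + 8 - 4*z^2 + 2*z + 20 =3*d - 4*z^2 + z*(d - 3) + 27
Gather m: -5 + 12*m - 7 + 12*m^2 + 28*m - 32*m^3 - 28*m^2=-32*m^3 - 16*m^2 + 40*m - 12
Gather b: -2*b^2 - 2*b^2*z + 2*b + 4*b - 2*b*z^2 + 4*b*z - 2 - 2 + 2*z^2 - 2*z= b^2*(-2*z - 2) + b*(-2*z^2 + 4*z + 6) + 2*z^2 - 2*z - 4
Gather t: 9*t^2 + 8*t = 9*t^2 + 8*t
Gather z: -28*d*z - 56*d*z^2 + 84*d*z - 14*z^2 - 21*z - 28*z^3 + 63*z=-28*z^3 + z^2*(-56*d - 14) + z*(56*d + 42)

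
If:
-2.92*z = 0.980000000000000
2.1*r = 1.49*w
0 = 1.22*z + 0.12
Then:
No Solution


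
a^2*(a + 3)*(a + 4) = a^4 + 7*a^3 + 12*a^2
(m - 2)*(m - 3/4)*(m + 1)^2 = m^4 - 3*m^3/4 - 3*m^2 + m/4 + 3/2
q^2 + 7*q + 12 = (q + 3)*(q + 4)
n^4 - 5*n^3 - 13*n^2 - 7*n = n*(n - 7)*(n + 1)^2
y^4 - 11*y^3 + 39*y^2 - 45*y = y*(y - 5)*(y - 3)^2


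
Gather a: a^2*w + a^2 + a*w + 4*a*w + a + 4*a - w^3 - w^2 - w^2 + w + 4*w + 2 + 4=a^2*(w + 1) + a*(5*w + 5) - w^3 - 2*w^2 + 5*w + 6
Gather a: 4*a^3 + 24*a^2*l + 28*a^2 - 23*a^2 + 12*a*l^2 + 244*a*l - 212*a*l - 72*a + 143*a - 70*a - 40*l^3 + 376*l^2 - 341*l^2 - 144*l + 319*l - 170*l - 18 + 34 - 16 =4*a^3 + a^2*(24*l + 5) + a*(12*l^2 + 32*l + 1) - 40*l^3 + 35*l^2 + 5*l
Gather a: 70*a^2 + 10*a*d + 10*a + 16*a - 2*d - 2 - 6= 70*a^2 + a*(10*d + 26) - 2*d - 8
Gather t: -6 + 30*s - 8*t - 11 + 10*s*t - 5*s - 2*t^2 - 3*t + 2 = 25*s - 2*t^2 + t*(10*s - 11) - 15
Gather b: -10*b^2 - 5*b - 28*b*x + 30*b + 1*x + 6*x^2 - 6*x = -10*b^2 + b*(25 - 28*x) + 6*x^2 - 5*x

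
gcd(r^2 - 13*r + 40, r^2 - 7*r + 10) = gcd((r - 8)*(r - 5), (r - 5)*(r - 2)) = r - 5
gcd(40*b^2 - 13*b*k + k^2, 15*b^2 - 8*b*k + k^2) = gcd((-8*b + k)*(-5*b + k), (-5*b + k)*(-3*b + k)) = 5*b - k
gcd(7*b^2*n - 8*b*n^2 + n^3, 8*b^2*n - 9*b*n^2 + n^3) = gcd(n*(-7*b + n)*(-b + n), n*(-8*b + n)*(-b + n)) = b*n - n^2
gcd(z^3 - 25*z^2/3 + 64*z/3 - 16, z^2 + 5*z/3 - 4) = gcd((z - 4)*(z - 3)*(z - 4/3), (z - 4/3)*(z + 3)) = z - 4/3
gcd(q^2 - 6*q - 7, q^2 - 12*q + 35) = q - 7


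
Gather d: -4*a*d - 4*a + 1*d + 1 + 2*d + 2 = -4*a + d*(3 - 4*a) + 3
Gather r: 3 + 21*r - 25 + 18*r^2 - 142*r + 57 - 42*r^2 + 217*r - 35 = -24*r^2 + 96*r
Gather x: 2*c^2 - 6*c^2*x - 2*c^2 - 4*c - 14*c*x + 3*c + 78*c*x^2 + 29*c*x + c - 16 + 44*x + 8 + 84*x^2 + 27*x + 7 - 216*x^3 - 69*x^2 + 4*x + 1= -216*x^3 + x^2*(78*c + 15) + x*(-6*c^2 + 15*c + 75)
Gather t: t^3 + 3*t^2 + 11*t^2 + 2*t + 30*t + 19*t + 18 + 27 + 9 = t^3 + 14*t^2 + 51*t + 54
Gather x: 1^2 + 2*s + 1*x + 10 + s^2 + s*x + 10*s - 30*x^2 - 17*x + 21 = s^2 + 12*s - 30*x^2 + x*(s - 16) + 32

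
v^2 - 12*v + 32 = (v - 8)*(v - 4)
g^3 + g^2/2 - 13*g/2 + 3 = (g - 2)*(g - 1/2)*(g + 3)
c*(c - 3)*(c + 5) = c^3 + 2*c^2 - 15*c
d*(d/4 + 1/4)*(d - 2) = d^3/4 - d^2/4 - d/2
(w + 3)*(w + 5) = w^2 + 8*w + 15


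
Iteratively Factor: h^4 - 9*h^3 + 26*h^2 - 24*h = (h)*(h^3 - 9*h^2 + 26*h - 24) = h*(h - 3)*(h^2 - 6*h + 8) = h*(h - 4)*(h - 3)*(h - 2)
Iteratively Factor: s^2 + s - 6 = (s - 2)*(s + 3)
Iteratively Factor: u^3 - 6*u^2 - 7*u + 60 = (u + 3)*(u^2 - 9*u + 20) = (u - 5)*(u + 3)*(u - 4)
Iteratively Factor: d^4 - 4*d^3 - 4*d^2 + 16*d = (d - 2)*(d^3 - 2*d^2 - 8*d) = (d - 2)*(d + 2)*(d^2 - 4*d) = (d - 4)*(d - 2)*(d + 2)*(d)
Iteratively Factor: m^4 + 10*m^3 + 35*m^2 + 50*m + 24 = (m + 4)*(m^3 + 6*m^2 + 11*m + 6) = (m + 1)*(m + 4)*(m^2 + 5*m + 6) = (m + 1)*(m + 3)*(m + 4)*(m + 2)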